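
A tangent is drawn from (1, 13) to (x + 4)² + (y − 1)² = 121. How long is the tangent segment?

4√3

Centre (−4, 1), r² = 121. |PO|² = (5)² + (12)² = 169.
Power of the point: PT² = |PO|² − r² = 48, so PT = 4√3.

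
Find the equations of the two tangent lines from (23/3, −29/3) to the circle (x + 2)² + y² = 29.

A line y − (−29/3) = m(x − (23/3)) is tangent when its distance from (−2, 0) is √29:
[m·(−29/3) − (29/3)]² = 29(m² + 1)
10m² + 29m + 10 = 0, so m = −5/2 or m = −2/5.
With m = −5/2: 5x + 2y = 19. With m = −2/5: 2x + 5y = −33.

5x + 2y = 19 and 2x + 5y = −33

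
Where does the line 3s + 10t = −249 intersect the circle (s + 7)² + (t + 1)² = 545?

Substitute t = (−249 − 3s)/10:
109s² + 2834s + 7521 = 0  ⟹  s² + 26s + 69 = 0
s = −3 or s = −23, giving (−3, −24) and (−23, −18).

(−23, −18) and (−3, −24)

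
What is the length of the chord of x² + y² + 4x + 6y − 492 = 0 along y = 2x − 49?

Centre (−2, −3), r² = 505. Perpendicular distance d from centre to line = |−50| / √5 = 50/√5.
Half the chord is √(r² − d²) = √(5), so the full chord is 2√5.

2√5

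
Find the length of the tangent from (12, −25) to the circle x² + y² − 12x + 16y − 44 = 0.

With centre O = (6, −8), |OP|² = 325 and r² = 144.
The tangent meets the radius at right angles, so tangent² = |PO|² − r² = 325 − 144 = 181.

√181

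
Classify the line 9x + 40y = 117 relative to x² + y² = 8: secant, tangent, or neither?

Substituting the line into the circle gives 1681x² − 2106x + 889 = 0.
Discriminant = (−2106)² − 4·1681·(889) = −1542400 < 0.
No real roots: the line does not meet the circle.

neither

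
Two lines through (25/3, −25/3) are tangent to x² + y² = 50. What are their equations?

x + 7y = −50 and 7x + y = 50

Write the tangent as mx − y + (−25/3 − m·(25/3)) = 0 and set its distance from the centre to 5√2:
[m·(−25/3) − (25/3)]² = 50(m² + 1)
7m² + 50m + 7 = 0, so m = −1/7 or m = −7.
With m = −1/7: x + 7y = −50. With m = −7: 7x + y = 50.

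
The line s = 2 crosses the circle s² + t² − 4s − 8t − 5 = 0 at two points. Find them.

The line gives s = 2. Substituting into the circle:
t² − 8t − 9 = 0
t = 9 or t = −1, giving (2, 9) and (2, −1).

(2, −1) and (2, 9)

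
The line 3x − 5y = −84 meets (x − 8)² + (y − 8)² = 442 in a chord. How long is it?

6√34

The distance from (8, 8) to the line is 68/√34, and r² = 442.
Chord = 2√(r² − d²) = 2·√(306) = 6√34.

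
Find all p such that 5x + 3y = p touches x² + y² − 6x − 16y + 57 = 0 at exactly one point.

For a tangent, require d(centre, line) = r = 4.
|5·3 + 3·8 − p| / √34 = 4
|p − (39)| = 4√34.

p = 39 ± 4√34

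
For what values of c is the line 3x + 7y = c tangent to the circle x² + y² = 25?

The line touches the circle iff its distance from (0, 0) is 5:
|3·0 + 7·0 − c| / √58 = 5
|c| = 5√58.

c = ±5√58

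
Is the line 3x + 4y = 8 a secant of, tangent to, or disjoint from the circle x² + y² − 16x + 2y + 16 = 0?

secant

Centre (8, −1), r² = 49. Distance² from centre to line = (12)²/25 = 144/25.
Since d² < r², the line cuts the circle twice.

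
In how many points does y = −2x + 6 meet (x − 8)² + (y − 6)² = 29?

Substituting the line into the circle gives 5x² − 16x + 35 = 0.
Δ = 256 − 700 = −444.
No real roots: the line does not meet the circle.

0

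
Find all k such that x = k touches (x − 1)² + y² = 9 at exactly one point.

k = −2 or k = 4

For a tangent, require d(centre, line) = r = 3.
|1·1 + 0·0 − k| / √1 = 3
|k − (1)| = 3, so k = 4 or k = −2.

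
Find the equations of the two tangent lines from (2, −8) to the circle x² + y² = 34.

Write the tangent as mx − y + (−8 − m·(2)) = 0 and set its distance from the centre to √34:
[m·(−2) − (8)]² = 34(m² + 1)
15m² − 16m − 15 = 0, so m = 5/3 or m = −3/5.
With m = 5/3: 5x − 3y = 34. With m = −3/5: 3x + 5y = −34.

5x − 3y = 34 and 3x + 5y = −34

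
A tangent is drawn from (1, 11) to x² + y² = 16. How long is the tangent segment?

Centre (0, 0), r² = 16. |PO|² = (1)² + (11)² = 122.
Power of the point: PT² = |PO|² − r² = 106, so PT = √106.

√106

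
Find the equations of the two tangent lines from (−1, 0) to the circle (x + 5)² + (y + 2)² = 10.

A line y − (0) = m(x − (−1)) is tangent when its distance from (−5, −2) is √10:
(−4m − (−2))² = 10(m² + 1)
3m² − 8m − 3 = 0, so m = 3 or m = −1/3.
Through (−1, 0) these give 3x − y = −3 and x + 3y = −1.

3x − y = −3 and x + 3y = −1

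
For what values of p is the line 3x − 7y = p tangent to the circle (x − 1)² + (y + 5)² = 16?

For a tangent, require d(centre, line) = r = 4.
|3·1 − 7·(−5) − p| / √58 = 4
|p − (38)| = 4√58.

p = 38 ± 4√58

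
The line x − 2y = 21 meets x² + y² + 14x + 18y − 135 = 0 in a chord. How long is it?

From the line, y = (−21 + x)/2. Substituting:
5x² + 50x − 855 = 0  ⟹  x² + 10x − 171 = 0
x = 9 or x = −19, giving (9, −6) and (−19, −20).
|(9, −6) − (−19, −20)| = √((28)² + (14)²) = 14√5.

14√5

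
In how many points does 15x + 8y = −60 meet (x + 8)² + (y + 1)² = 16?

1

Substituting the line into the circle gives 289x² + 2584x + 5776 = 0.
Δ = 6677056 − 6677056 = 0.
A repeated root: the line is tangent.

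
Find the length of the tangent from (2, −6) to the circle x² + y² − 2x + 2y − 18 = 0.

√6

Centre (1, −1), r² = 20. |PO|² = (1)² + (−5)² = 26.
Power of the point: PT² = |PO|² − r² = 6, so PT = √6.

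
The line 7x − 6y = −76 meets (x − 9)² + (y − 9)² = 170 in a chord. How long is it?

Substitute y = (76 + 7x)/6:
85x² − 340x − 2720 = 0  ⟹  x² − 4x − 32 = 0
x = 8 or x = −4, giving (8, 22) and (−4, 8).
|(8, 22) − (−4, 8)| = √((12)² + (14)²) = 2√85.

2√85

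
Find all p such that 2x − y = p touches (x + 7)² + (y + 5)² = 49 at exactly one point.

p = −9 ± 7√5

The line touches the circle iff its distance from (−7, −5) is 7:
|2·(−7) − 1·(−5) − p| / √5 = 7
|p − (−9)| = 7√5.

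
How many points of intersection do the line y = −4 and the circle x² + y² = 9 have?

Centre (0, 0), r² = 9. Distance² from centre to line = (4)² = 16.
Since d² > r², the line lies outside the circle.

0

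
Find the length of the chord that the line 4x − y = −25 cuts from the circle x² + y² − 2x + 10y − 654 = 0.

Substitute y = 4x + 25:
17x² + 238x + 221 = 0  ⟹  x² + 14x + 13 = 0
x = −1 or x = −13, giving (−1, 21) and (−13, −27).
|(−1, 21) − (−13, −27)| = √((12)² + (48)²) = 12√17.

12√17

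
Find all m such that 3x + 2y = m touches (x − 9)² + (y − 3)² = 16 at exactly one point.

For a tangent, require d(centre, line) = r = 4.
|3·9 + 2·3 − m| / √13 = 4
|m − (33)| = 4√13.

m = 33 ± 4√13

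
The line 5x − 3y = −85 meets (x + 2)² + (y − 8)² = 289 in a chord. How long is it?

Substitute y = (85 + 5x)/3:
34x² + 646x + 1156 = 0  ⟹  x² + 19x + 34 = 0
x = −2 or x = −17, giving (−2, 25) and (−17, 0).
Chord length = distance between (−2, 25) and (−17, 0) = √850 = 5√34.

5√34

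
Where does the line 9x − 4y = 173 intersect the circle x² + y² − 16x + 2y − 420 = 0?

Substitute y = (−173 + 9x)/4:
97x² − 3298x + 21825 = 0  ⟹  x² − 34x + 225 = 0
x = 25 or x = 9, giving (25, 13) and (9, −23).

(9, −23) and (25, 13)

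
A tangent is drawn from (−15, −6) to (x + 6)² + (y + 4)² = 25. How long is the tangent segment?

Centre (−6, −4), r² = 25. |PO|² = (−9)² + (−2)² = 85.
The tangent meets the radius at right angles, so tangent² = |PO|² − r² = 85 − 25 = 60.

2√15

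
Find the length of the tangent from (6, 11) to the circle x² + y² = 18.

Centre (0, 0), r² = 18. |PO|² = (6)² + (11)² = 157.
By the tangent–radius right angle, tangent length = √(|PO|² − r²) = √139.

√139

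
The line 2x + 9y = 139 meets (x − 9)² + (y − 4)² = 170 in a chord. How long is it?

From the line, y = (139 − 2x)/9. Substituting:
85x² − 1870x + 3400 = 0  ⟹  x² − 22x + 40 = 0
x = 20 or x = 2, giving (20, 11) and (2, 15).
Chord length = distance between (20, 11) and (2, 15) = √340 = 2√85.

2√85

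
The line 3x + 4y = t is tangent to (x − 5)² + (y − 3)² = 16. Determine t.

t = 7 or t = 47

Tangency holds when the distance from the centre (5, 3) to the line equals the radius 4:
|3·5 + 4·3 − t| / √25 = 4
|t − (27)| = 4·5, so t = 47 or t = 7.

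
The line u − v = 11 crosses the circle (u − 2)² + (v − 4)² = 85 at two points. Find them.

From the line, v = u − 11. Substituting:
2u² − 34u + 144 = 0  ⟹  u² − 17u + 72 = 0
u = 9 or u = 8, giving (9, −2) and (8, −3).

(8, −3) and (9, −2)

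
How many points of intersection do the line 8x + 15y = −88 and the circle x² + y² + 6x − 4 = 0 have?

0

Substituting the line into the circle gives 289x² + 2758x + 6844 = 0.
Δ = 7606564 − 7911664 = −305100.
No real roots: the line does not meet the circle.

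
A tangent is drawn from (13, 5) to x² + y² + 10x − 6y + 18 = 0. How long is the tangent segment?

The centre is (−5, 3) and r = 4. The square of the distance from P to the centre is 324 + 4 = 328.
The tangent meets the radius at right angles, so tangent² = |PO|² − r² = 328 − 16 = 312.

2√78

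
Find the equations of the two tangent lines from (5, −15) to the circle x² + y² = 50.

x + y = −10 and 7x − y = 50

Write the tangent as mx − y + (−15 − m·(5)) = 0 and set its distance from the centre to 5√2:
(−5m − (15))² = 50(m² + 1)
m² − 6m − 7 = 0, so m = −1 or m = 7.
With m = −1: x + y = −10. With m = 7: 7x − y = 50.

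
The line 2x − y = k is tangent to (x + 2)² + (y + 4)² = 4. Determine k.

Tangency holds when the distance from the centre (−2, −4) to the line equals the radius 2:
|2·(−2) − 1·(−4) − k| / √5 = 2
|k| = 2√5.

k = ±2√5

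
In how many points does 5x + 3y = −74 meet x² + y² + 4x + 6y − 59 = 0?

0

Centre (−2, −3), r² = 72. Distance² from centre to line = (55)²/34 = 3025/34.
Since d² > r², the line lies outside the circle.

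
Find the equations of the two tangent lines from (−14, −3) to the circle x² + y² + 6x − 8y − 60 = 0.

2x + 9y = −55 and 9x − 2y = −120

Let a tangent through (−14, −3) have slope m. Its distance from (−3, 4) must equal √85:
(11m − (7))² = 85(m² + 1)
18m² − 77m − 18 = 0, so m = −2/9 or m = 9/2.
Through (−14, −3) these give 2x + 9y = −55 and 9x − 2y = −120.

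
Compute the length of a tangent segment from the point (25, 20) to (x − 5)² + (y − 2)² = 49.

15√3

With centre O = (5, 2), |OP|² = 724 and r² = 49.
By the tangent–radius right angle, tangent length = √(|PO|² − r²) = √675 = 15√3.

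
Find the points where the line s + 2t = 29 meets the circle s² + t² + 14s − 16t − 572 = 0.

(−25, 27) and (19, 5)

From the line, t = (29 − s)/2. Substituting:
5s² + 30s − 2375 = 0  ⟹  s² + 6s − 475 = 0
s = 19 or s = −25, giving (19, 5) and (−25, 27).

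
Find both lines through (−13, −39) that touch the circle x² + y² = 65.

7x − 4y = 65 and 8x − y = −65

Write the tangent as mx − y + (−39 − m·(−13)) = 0 and set its distance from the centre to √65:
(13m − (39))² = 65(m² + 1)
4m² − 39m + 56 = 0, so m = 7/4 or m = 8.
With m = 7/4: 7x − 4y = 65. With m = 8: 8x − y = −65.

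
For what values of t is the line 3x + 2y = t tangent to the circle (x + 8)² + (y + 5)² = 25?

t = −34 ± 5√13

For a tangent, require d(centre, line) = r = 5.
|3·(−8) + 2·(−5) − t| / √13 = 5
|t − (−34)| = 5√13.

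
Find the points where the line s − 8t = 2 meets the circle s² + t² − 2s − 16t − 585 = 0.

Substitute t = (−2 + s)/8:
65s² − 260s − 37180 = 0  ⟹  s² − 4s − 572 = 0
s = 26 or s = −22, giving (26, 3) and (−22, −3).

(−22, −3) and (26, 3)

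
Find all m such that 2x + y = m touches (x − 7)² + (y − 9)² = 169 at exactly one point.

m = 23 ± 13√5

Tangency holds when the distance from the centre (7, 9) to the line equals the radius 13:
|2·7 + 1·9 − m| / √5 = 13
|m − (23)| = 13√5.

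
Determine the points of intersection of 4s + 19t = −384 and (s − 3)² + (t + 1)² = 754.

(−20, −16) and (18, −24)

Express t = (−384 − 4s)/19 and substitute into the circle:
377s² + 754s − 135720 = 0  ⟹  s² + 2s − 360 = 0
s = 18 or s = −20, giving (18, −24) and (−20, −16).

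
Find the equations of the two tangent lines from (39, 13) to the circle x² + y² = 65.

A line y − (13) = m(x − (39)) is tangent when its distance from (0, 0) is √65:
[m·(−39) − (−13)]² = 65(m² + 1)
56m² − 39m + 4 = 0, so m = 1/8 or m = 4/7.
Through (39, 13) these give x − 8y = −65 and 4x − 7y = 65.

x − 8y = −65 and 4x − 7y = 65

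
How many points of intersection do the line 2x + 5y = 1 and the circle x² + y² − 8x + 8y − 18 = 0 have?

2

Substituting the line into the circle gives 29x² − 284x − 409 = 0.
Discriminant = (−284)² − 4·29·(−409) = 128100 > 0.
Two real roots: the line is a secant.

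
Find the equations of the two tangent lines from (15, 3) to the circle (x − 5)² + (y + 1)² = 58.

Write the tangent as mx − y + (3 − m·(15)) = 0 and set its distance from the centre to √58:
[m·(−10) − (−4)]² = 58(m² + 1)
21m² − 40m − 21 = 0, so m = 7/3 or m = −3/7.
Through (15, 3) these give 7x − 3y = 96 and 3x + 7y = 66.

7x − 3y = 96 and 3x + 7y = 66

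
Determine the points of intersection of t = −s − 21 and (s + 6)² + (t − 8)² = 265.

Substitute t = −s − 21:
2s² + 70s + 612 = 0  ⟹  s² + 35s + 306 = 0
s = −17 or s = −18, giving (−17, −4) and (−18, −3).

(−18, −3) and (−17, −4)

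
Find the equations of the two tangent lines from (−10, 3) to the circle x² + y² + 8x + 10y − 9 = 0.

7x − y = −73 and x + 7y = 11

Write the tangent as mx − y + (3 − m·(−10)) = 0 and set its distance from the centre to 5√2:
[m·(6) − (−8)]² = 50(m² + 1)
7m² − 48m − 7 = 0, so m = 7 or m = −1/7.
With m = 7: 7x − y = −73. With m = −1/7: x + 7y = 11.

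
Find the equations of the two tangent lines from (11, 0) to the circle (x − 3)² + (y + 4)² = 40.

3x − y = 33 and x + 3y = 11

Write the tangent as mx − y + (0 − m·(11)) = 0 and set its distance from the centre to 2√10:
(−8m − (−4))² = 40(m² + 1)
3m² − 8m − 3 = 0, so m = 3 or m = −1/3.
With m = 3: 3x − y = 33. With m = −1/3: x + 3y = 11.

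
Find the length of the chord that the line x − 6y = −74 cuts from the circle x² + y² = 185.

2√37

The distance from (0, 0) to the line is 74/√37, and r² = 185.
Chord = 2√(r² − d²) = 2·√(37) = 2√37.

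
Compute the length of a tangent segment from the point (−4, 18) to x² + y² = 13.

Centre (0, 0), r² = 13. |PO|² = (−4)² + (18)² = 340.
By the tangent–radius right angle, tangent length = √(|PO|² − r²) = √327.

√327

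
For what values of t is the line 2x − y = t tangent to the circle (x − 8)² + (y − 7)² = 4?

t = 9 ± 2√5

Tangency holds when the distance from the centre (8, 7) to the line equals the radius 2:
|2·8 − 1·7 − t| / √5 = 2
|t − (9)| = 2√5.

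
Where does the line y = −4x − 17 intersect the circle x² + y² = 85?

Substitute y = −4x − 17:
17x² + 136x + 204 = 0  ⟹  x² + 8x + 12 = 0
x = −2 or x = −6, giving (−2, −9) and (−6, 7).

(−6, 7) and (−2, −9)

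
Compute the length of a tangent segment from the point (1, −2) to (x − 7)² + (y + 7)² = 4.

Centre (7, −7), r² = 4. |PO|² = (−6)² + (5)² = 61.
Power of the point: PT² = |PO|² − r² = 57, so PT = √57.

√57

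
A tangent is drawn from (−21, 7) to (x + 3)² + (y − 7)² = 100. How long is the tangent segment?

With centre O = (−3, 7), |OP|² = 324 and r² = 100.
Power of the point: PT² = |PO|² − r² = 224, so PT = 4√14.

4√14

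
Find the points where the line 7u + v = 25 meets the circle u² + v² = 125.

(2, 11) and (5, −10)

Express v = −7u + 25 and substitute into the circle:
50u² − 350u + 500 = 0  ⟹  u² − 7u + 10 = 0
u = 5 or u = 2, giving (5, −10) and (2, 11).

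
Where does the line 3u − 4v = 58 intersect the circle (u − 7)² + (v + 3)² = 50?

Substitute v = (−58 + 3u)/4:
25u² − 500u + 2100 = 0  ⟹  u² − 20u + 84 = 0
u = 14 or u = 6, giving (14, −4) and (6, −10).

(6, −10) and (14, −4)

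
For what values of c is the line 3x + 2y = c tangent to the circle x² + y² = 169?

Tangency holds when the distance from the centre (0, 0) to the line equals the radius 13:
|3·0 + 2·0 − c| / √13 = 13
|c| = 13√13.

c = ±13√13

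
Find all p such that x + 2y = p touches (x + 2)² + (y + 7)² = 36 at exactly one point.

p = −16 ± 6√5

The line touches the circle iff its distance from (−2, −7) is 6:
|1·(−2) + 2·(−7) − p| / √5 = 6
|p − (−16)| = 6√5.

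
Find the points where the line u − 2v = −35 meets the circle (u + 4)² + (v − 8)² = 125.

(−15, 10) and (1, 18)

Express v = (35 + u)/2 and substitute into the circle:
5u² + 70u − 75 = 0  ⟹  u² + 14u − 15 = 0
u = 1 or u = −15, giving (1, 18) and (−15, 10).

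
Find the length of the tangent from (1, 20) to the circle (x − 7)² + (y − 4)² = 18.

√274

The centre is (7, 4) and r = 3√2. The square of the distance from P to the centre is 36 + 256 = 292.
The tangent meets the radius at right angles, so tangent² = |PO|² − r² = 292 − 18 = 274.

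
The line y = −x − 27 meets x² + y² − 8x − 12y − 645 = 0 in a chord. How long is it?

Substitute y = −x − 27:
2x² + 58x + 408 = 0  ⟹  x² + 29x + 204 = 0
x = −12 or x = −17, giving (−12, −15) and (−17, −10).
Chord length = distance between (−12, −15) and (−17, −10) = √50 = 5√2.

5√2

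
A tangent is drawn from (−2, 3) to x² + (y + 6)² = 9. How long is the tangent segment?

Centre (0, −6), r² = 9. |PO|² = (−2)² + (9)² = 85.
By the tangent–radius right angle, tangent length = √(|PO|² − r²) = √76 = 2√19.

2√19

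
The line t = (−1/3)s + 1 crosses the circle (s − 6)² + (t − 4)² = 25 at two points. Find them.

Express t = (3 − s)/3 and substitute into the circle:
10s² − 90s + 180 = 0  ⟹  s² − 9s + 18 = 0
s = 6 or s = 3, giving (6, −1) and (3, 0).

(3, 0) and (6, −1)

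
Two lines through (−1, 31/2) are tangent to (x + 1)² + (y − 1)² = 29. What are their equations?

5x + 2y = 26 and 5x − 2y = −36

Write the tangent as mx − y + (31/2 − m·(−1)) = 0 and set its distance from the centre to √29:
[m·(0) − (−29/2)]² = 29(m² + 1)
4m² − 25 = 0, so m = −5/2 or m = 5/2.
With m = −5/2: 5x + 2y = 26. With m = 5/2: 5x − 2y = −36.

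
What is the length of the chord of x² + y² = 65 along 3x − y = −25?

Centre (0, 0), r² = 65. Perpendicular distance d from centre to line = |25| / √10 = 25/√10.
Chord = 2√(r² − d²) = 2·√(5/2) = √10.

√10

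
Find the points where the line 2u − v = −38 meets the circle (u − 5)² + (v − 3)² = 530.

Express v = 2u + 38 and substitute into the circle:
5u² + 130u + 720 = 0  ⟹  u² + 26u + 144 = 0
u = −8 or u = −18, giving (−8, 22) and (−18, 2).

(−18, 2) and (−8, 22)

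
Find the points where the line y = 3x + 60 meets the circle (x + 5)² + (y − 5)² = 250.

Substitute y = 3x + 60:
10x² + 340x + 2800 = 0  ⟹  x² + 34x + 280 = 0
x = −14 or x = −20, giving (−14, 18) and (−20, 0).

(−20, 0) and (−14, 18)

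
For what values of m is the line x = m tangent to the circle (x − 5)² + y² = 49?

m = −2 or m = 12

For a tangent, require d(centre, line) = r = 7.
|1·5 + 0·0 − m| / √1 = 7
|m − (5)| = 7, so m = 12 or m = −2.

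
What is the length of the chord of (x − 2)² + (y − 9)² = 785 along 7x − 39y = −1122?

√1570

Express y = (1122 + 7x)/39 and substitute into the circle:
1570x² + 4710x − 593460 = 0  ⟹  x² + 3x − 378 = 0
x = 18 or x = −21, giving (18, 32) and (−21, 25).
|(18, 32) − (−21, 25)| = √((39)² + (7)²) = √1570.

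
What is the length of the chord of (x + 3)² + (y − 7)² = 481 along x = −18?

Centre (−3, 7), r² = 481. Perpendicular distance d from centre to line = |15| / √1 = 15.
Chord = 2√(r² − d²) = 2·√(256) = 32.

32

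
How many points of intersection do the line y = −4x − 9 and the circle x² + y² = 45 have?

2

Centre (0, 0), r² = 45. Distance² from centre to line = (9)²/17 = 81/17.
Since d² < r², the line cuts the circle twice.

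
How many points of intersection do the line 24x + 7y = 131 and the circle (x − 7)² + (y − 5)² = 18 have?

Substituting the line into the circle gives 625x² − 5294x + 10735 = 0.
Discriminant = (−5294)² − 4·625·(10735) = 1188936 > 0.
Two real roots: the line is a secant.

2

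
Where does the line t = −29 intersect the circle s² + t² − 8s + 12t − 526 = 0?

Substitute t = −29:
s² − 8s − 33 = 0
s = 11 or s = −3, giving (11, −29) and (−3, −29).

(−3, −29) and (11, −29)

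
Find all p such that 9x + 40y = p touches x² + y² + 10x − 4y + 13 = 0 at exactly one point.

The line touches the circle iff its distance from (−5, 2) is 4:
|9·(−5) + 40·2 − p| / √1681 = 4
|p − (35)| = 4·41, so p = 199 or p = −129.

p = −129 or p = 199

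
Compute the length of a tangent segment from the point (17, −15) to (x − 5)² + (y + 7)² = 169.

√39

The centre is (5, −7) and r = 13. The square of the distance from P to the centre is 144 + 64 = 208.
Power of the point: PT² = |PO|² − r² = 39, so PT = √39.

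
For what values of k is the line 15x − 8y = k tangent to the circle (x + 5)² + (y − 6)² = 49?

The line touches the circle iff its distance from (−5, 6) is 7:
|15·(−5) − 8·6 − k| / √289 = 7
|k − (−123)| = 7·17, so k = −4 or k = −242.

k = −242 or k = −4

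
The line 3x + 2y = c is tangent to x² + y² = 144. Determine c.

Tangency holds when the distance from the centre (0, 0) to the line equals the radius 12:
|3·0 + 2·0 − c| / √13 = 12
|c| = 12√13.

c = ±12√13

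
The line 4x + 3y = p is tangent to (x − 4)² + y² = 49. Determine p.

p = −19 or p = 51

Tangency holds when the distance from the centre (4, 0) to the line equals the radius 7:
|4·4 + 3·0 − p| / √25 = 7
|p − (16)| = 7·5, so p = 51 or p = −19.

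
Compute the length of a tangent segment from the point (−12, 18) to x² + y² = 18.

Centre (0, 0), r² = 18. |PO|² = (−12)² + (18)² = 468.
The tangent meets the radius at right angles, so tangent² = |PO|² − r² = 468 − 18 = 450.

15√2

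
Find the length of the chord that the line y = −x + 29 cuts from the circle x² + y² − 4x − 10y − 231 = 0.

Express y = −x + 29 and substitute into the circle:
2x² − 52x + 320 = 0  ⟹  x² − 26x + 160 = 0
x = 16 or x = 10, giving (16, 13) and (10, 19).
Chord length = distance between (16, 13) and (10, 19) = √72 = 6√2.

6√2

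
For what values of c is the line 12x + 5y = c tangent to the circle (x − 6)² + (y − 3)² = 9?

The line touches the circle iff its distance from (6, 3) is 3:
|12·6 + 5·3 − c| / √169 = 3
|c − (87)| = 3·13, so c = 126 or c = 48.

c = 48 or c = 126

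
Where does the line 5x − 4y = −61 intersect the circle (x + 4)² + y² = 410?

Substitute y = (61 + 5x)/4:
41x² + 738x − 2583 = 0  ⟹  x² + 18x − 63 = 0
x = 3 or x = −21, giving (3, 19) and (−21, −11).

(−21, −11) and (3, 19)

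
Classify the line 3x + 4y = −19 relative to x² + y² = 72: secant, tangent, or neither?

d² = (3·0 + 4·0 − (−19))²/25 = 361/25; r² = 72.
Since d² < r², the line cuts the circle twice.

secant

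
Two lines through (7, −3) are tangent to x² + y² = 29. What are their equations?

2x − 5y = 29 and 5x + 2y = 29

A line y − (−3) = m(x − (7)) is tangent when its distance from (0, 0) is √29:
(−7m − (3))² = 29(m² + 1)
10m² + 21m − 10 = 0, so m = 2/5 or m = −5/2.
With m = 2/5: 2x − 5y = 29. With m = −5/2: 5x + 2y = 29.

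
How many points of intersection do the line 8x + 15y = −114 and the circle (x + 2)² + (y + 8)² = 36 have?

2

Centre (−2, −8), r² = 36. Distance² from centre to line = (−22)²/289 = 484/289.
Since d² < r², the line cuts the circle twice.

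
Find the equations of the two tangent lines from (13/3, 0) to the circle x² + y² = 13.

3x − 2y = 13 and 3x + 2y = 13

Let a tangent through (13/3, 0) have slope m. Its distance from (0, 0) must equal √13:
[m·(−13/3) − (0)]² = 13(m² + 1)
4m² − 9 = 0, so m = 3/2 or m = −3/2.
Through (13/3, 0) these give 3x − 2y = 13 and 3x + 2y = 13.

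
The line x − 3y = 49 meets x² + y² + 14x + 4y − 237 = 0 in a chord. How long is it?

The distance from (−7, −2) to the line is 50/√10, and r² = 290.
Chord = 2√(r² − d²) = 2·√(40) = 4√10.

4√10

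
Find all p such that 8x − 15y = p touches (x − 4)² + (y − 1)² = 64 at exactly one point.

p = −119 or p = 153

The line touches the circle iff its distance from (4, 1) is 8:
|8·4 − 15·1 − p| / √289 = 8
|p − (17)| = 8·17, so p = 153 or p = −119.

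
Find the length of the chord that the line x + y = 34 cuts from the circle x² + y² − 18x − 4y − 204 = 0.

Express y = −x + 34 and substitute into the circle:
2x² − 82x + 816 = 0  ⟹  x² − 41x + 408 = 0
x = 24 or x = 17, giving (24, 10) and (17, 17).
|(24, 10) − (17, 17)| = √((7)² + (−7)²) = 7√2.

7√2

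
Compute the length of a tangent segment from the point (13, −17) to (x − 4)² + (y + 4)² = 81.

The centre is (4, −4) and r = 9. The square of the distance from P to the centre is 81 + 169 = 250.
Power of the point: PT² = |PO|² − r² = 169, so PT = 13.

13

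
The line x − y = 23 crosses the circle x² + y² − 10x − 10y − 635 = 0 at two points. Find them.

(2, −21) and (31, 8)

Substitute y = x − 23:
2x² − 66x + 124 = 0  ⟹  x² − 33x + 62 = 0
x = 31 or x = 2, giving (31, 8) and (2, −21).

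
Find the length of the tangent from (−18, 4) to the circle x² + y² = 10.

Centre (0, 0), r² = 10. |PO|² = (−18)² + (4)² = 340.
Power of the point: PT² = |PO|² − r² = 330, so PT = √330.

√330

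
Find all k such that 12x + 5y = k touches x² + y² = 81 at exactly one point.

The line touches the circle iff its distance from (0, 0) is 9:
|12·0 + 5·0 − k| / √169 = 9
|k| = 9·13, so k = 117 or k = −117.

k = −117 or k = 117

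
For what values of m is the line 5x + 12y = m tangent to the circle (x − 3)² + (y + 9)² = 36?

m = −171 or m = −15

Tangency holds when the distance from the centre (3, −9) to the line equals the radius 6:
|5·3 + 12·(−9) − m| / √169 = 6
|m − (−93)| = 6·13, so m = −15 or m = −171.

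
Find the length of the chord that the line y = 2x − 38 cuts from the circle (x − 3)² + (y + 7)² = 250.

10√5

Substitute y = 2x − 38:
5x² − 130x + 720 = 0  ⟹  x² − 26x + 144 = 0
x = 18 or x = 8, giving (18, −2) and (8, −22).
Chord length = distance between (18, −2) and (8, −22) = √500 = 10√5.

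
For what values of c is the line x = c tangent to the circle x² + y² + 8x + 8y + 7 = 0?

c = −9 or c = 1

Tangency holds when the distance from the centre (−4, −4) to the line equals the radius 5:
|1·(−4) + 0·(−4) − c| / √1 = 5
|c − (−4)| = 5, so c = 1 or c = −9.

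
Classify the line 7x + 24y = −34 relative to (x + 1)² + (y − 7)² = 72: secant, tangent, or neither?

secant

d² = (7·(−1) + 24·7 − (−34))²/625 = 1521/25; r² = 72.
Since d² < r², the line cuts the circle twice.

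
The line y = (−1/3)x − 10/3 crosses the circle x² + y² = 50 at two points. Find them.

(−7, −1) and (5, −5)

Express y = (−10 − x)/3 and substitute into the circle:
10x² + 20x − 350 = 0  ⟹  x² + 2x − 35 = 0
x = 5 or x = −7, giving (5, −5) and (−7, −1).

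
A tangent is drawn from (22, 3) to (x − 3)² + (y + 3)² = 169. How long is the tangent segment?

2√57

With centre O = (3, −3), |OP|² = 397 and r² = 169.
The tangent meets the radius at right angles, so tangent² = |PO|² − r² = 397 − 169 = 228.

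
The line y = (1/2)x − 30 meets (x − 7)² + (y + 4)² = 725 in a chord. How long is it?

Express y = (−60 + x)/2 and substitute into the circle:
5x² − 160x = 0  ⟹  x² − 32x = 0
x = 32 or x = 0, giving (32, −14) and (0, −30).
|(32, −14) − (0, −30)| = √((32)² + (16)²) = 16√5.

16√5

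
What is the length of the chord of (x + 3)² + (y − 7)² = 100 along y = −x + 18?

From the line, y = −x + 18. Substituting:
2x² − 16x + 30 = 0  ⟹  x² − 8x + 15 = 0
x = 5 or x = 3, giving (5, 13) and (3, 15).
|(5, 13) − (3, 15)| = √((2)² + (−2)²) = 2√2.

2√2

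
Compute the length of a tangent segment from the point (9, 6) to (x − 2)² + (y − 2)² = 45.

2√5

Centre (2, 2), r² = 45. |PO|² = (7)² + (4)² = 65.
By the tangent–radius right angle, tangent length = √(|PO|² − r²) = √20 = 2√5.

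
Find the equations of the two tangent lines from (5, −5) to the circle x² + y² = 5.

Let a tangent through (5, −5) have slope m. Its distance from (0, 0) must equal √5:
[m·(−5) − (5)]² = 5(m² + 1)
2m² + 5m + 2 = 0, so m = −2 or m = −1/2.
With m = −2: 2x + y = 5. With m = −1/2: x + 2y = −5.

2x + y = 5 and x + 2y = −5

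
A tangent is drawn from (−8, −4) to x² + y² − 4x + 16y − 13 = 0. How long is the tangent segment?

√35

With centre O = (2, −8), |OP|² = 116 and r² = 81.
By the tangent–radius right angle, tangent length = √(|PO|² − r²) = √35.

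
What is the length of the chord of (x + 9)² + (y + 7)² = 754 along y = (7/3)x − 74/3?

6√58

Centre (−9, −7), r² = 754. Perpendicular distance d from centre to line = |−116| / √58 = 116/√58.
Half the chord is √(r² − d²) = √(522), so the full chord is 6√58.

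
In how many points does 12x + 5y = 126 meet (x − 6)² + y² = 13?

Centre (6, 0), r² = 13. Distance² from centre to line = (−54)²/169 = 2916/169.
Since d² > r², the line lies outside the circle.

0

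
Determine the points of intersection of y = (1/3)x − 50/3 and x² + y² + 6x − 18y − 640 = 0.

Express y = (−50 + x)/3 and substitute into the circle:
10x² − 100x − 560 = 0  ⟹  x² − 10x − 56 = 0
x = 14 or x = −4, giving (14, −12) and (−4, −18).

(−4, −18) and (14, −12)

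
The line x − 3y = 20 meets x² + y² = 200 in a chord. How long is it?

8√10

Centre (0, 0), r² = 200. Perpendicular distance d from centre to line = |−20| / √10 = 20/√10.
Half the chord is √(r² − d²) = √(160), so the full chord is 8√10.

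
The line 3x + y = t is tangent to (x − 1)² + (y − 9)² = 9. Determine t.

t = 12 ± 3√10

For a tangent, require d(centre, line) = r = 3.
|3·1 + 1·9 − t| / √10 = 3
|t − (12)| = 3√10.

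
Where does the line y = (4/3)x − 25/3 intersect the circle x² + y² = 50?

Express y = (−25 + 4x)/3 and substitute into the circle:
25x² − 200x + 175 = 0  ⟹  x² − 8x + 7 = 0
x = 7 or x = 1, giving (7, 1) and (1, −7).

(1, −7) and (7, 1)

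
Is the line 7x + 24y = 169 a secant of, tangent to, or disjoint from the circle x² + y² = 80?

Substituting the line into the circle gives 625x² − 2366x − 17519 = 0.
Δ = 5597956 − (−43797500) = 49395456.
Two real roots: the line is a secant.

secant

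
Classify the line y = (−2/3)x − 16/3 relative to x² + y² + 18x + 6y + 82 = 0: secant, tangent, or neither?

d² = (2·(−9) + 3·(−3) − (−16))²/13 = 121/13; r² = 8.
Since d² > r², the line lies outside the circle.

neither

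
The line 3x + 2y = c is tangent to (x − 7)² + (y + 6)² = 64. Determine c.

c = 9 ± 8√13

For a tangent, require d(centre, line) = r = 8.
|3·7 + 2·(−6) − c| / √13 = 8
|c − (9)| = 8√13.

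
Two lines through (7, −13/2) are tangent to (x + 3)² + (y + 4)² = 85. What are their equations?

9x + 2y = 50 and 7x − 6y = 88

Let a tangent through (7, −13/2) have slope m. Its distance from (−3, −4) must equal √85:
[m·(−10) − (5/2)]² = 85(m² + 1)
12m² + 40m − 63 = 0, so m = −9/2 or m = 7/6.
Through (7, −13/2) these give 9x + 2y = 50 and 7x − 6y = 88.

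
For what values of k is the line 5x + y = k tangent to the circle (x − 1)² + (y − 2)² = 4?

k = 7 ± 2√26

The line touches the circle iff its distance from (1, 2) is 2:
|5·1 + 1·2 − k| / √26 = 2
|k − (7)| = 2√26.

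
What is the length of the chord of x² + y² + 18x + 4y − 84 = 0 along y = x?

Substitute y = x:
2x² + 22x − 84 = 0  ⟹  x² + 11x − 42 = 0
x = 3 or x = −14, giving (3, 3) and (−14, −14).
Chord length = distance between (3, 3) and (−14, −14) = √578 = 17√2.

17√2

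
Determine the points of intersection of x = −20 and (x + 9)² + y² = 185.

The line gives x = −20. Substituting into the circle:
y² − 64 = 0
y = 8 or y = −8, giving (−20, 8) and (−20, −8).

(−20, −8) and (−20, 8)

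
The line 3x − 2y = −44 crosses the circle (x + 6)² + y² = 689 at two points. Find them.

(−26, −17) and (2, 25)

Express y = (44 + 3x)/2 and substitute into the circle:
13x² + 312x − 676 = 0  ⟹  x² + 24x − 52 = 0
x = 2 or x = −26, giving (2, 25) and (−26, −17).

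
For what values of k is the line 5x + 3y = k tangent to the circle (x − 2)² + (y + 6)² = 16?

k = −8 ± 4√34

The line touches the circle iff its distance from (2, −6) is 4:
|5·2 + 3·(−6) − k| / √34 = 4
|k − (−8)| = 4√34.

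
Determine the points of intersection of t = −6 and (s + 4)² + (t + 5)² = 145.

Substitute t = −6:
s² + 8s − 128 = 0
s = 8 or s = −16, giving (8, −6) and (−16, −6).

(−16, −6) and (8, −6)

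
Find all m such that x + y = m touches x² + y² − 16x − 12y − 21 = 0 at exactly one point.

Tangency holds when the distance from the centre (8, 6) to the line equals the radius 11:
|1·8 + 1·6 − m| / √2 = 11
|m − (14)| = 11√2.

m = 14 ± 11√2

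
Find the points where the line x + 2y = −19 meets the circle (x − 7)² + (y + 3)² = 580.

From the line, y = (−19 − x)/2. Substituting:
5x² − 30x − 1955 = 0  ⟹  x² − 6x − 391 = 0
x = 23 or x = −17, giving (23, −21) and (−17, −1).

(−17, −1) and (23, −21)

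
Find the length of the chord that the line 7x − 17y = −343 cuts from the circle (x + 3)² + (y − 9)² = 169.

Centre (−3, 9), r² = 169. Perpendicular distance d from centre to line = |169| / √338 = 169/√338.
Half the chord is √(r² − d²) = √(169/2), so the full chord is 13√2.

13√2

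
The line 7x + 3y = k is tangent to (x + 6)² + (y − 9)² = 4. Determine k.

For a tangent, require d(centre, line) = r = 2.
|7·(−6) + 3·9 − k| / √58 = 2
|k − (−15)| = 2√58.

k = −15 ± 2√58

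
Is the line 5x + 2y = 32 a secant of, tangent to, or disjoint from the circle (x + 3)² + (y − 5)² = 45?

disjoint

Substituting the line into the circle gives 29x² − 196x + 340 = 0.
Δ = 38416 − 39440 = −1024.
No real roots: the line does not meet the circle.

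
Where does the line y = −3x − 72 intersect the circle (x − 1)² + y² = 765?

Express y = −3x − 72 and substitute into the circle:
10x² + 430x + 4420 = 0  ⟹  x² + 43x + 442 = 0
x = −17 or x = −26, giving (−17, −21) and (−26, 6).

(−26, 6) and (−17, −21)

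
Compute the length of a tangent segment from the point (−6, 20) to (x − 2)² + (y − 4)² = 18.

√302

With centre O = (2, 4), |OP|² = 320 and r² = 18.
The tangent meets the radius at right angles, so tangent² = |PO|² − r² = 320 − 18 = 302.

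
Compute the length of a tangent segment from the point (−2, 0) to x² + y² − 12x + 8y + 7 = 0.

The centre is (6, −4) and r = 3√5. The square of the distance from P to the centre is 64 + 16 = 80.
The tangent meets the radius at right angles, so tangent² = |PO|² − r² = 80 − 45 = 35.

√35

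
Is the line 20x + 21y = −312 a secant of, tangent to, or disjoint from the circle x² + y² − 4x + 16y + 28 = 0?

Substituting the line into the circle gives 841x² + 3996x + 4860 = 0.
Discriminant = (3996)² − 4·841·(4860) = −381024 < 0.
No real roots: the line does not meet the circle.

disjoint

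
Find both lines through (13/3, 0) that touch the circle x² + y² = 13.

Write the tangent as mx − y + (0 − m·(13/3)) = 0 and set its distance from the centre to √13:
(−13/3m − (0))² = 13(m² + 1)
4m² − 9 = 0, so m = −3/2 or m = 3/2.
Through (13/3, 0) these give 3x + 2y = 13 and 3x − 2y = 13.

3x + 2y = 13 and 3x − 2y = 13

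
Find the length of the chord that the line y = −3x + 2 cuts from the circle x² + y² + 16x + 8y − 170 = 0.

Centre (−8, −4), r² = 250. Perpendicular distance d from centre to line = |−30| / √10 = 30/√10.
Half the chord is √(r² − d²) = √(160), so the full chord is 8√10.

8√10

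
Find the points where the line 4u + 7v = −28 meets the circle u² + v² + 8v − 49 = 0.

From the line, v = (−28 − 4u)/7. Substituting:
65u² − 3185 = 0  ⟹  u² − 49 = 0
u = 7 or u = −7, giving (7, −8) and (−7, 0).

(−7, 0) and (7, −8)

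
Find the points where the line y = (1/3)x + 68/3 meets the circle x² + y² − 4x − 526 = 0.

(−11, 19) and (1, 23)

From the line, y = (68 + x)/3. Substituting:
10x² + 100x − 110 = 0  ⟹  x² + 10x − 11 = 0
x = 1 or x = −11, giving (1, 23) and (−11, 19).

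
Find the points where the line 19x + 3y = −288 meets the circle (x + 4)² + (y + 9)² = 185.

(−15, −1) and (−12, −20)

Express y = (−288 − 19x)/3 and substitute into the circle:
370x² + 9990x + 66600 = 0  ⟹  x² + 27x + 180 = 0
x = −12 or x = −15, giving (−12, −20) and (−15, −1).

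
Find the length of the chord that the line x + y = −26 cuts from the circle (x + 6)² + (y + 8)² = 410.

26√2

From the line, y = −x − 26. Substituting:
2x² + 48x − 50 = 0  ⟹  x² + 24x − 25 = 0
x = 1 or x = −25, giving (1, −27) and (−25, −1).
Chord length = distance between (1, −27) and (−25, −1) = √1352 = 26√2.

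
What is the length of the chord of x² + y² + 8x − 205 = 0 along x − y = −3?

21√2

Substitute y = x + 3:
2x² + 14x − 196 = 0  ⟹  x² + 7x − 98 = 0
x = 7 or x = −14, giving (7, 10) and (−14, −11).
Chord length = distance between (7, 10) and (−14, −11) = √882 = 21√2.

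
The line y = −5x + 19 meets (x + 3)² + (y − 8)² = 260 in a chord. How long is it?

The distance from (−3, 8) to the line is 26/√26, and r² = 260.
Half the chord is √(r² − d²) = √(234), so the full chord is 6√26.

6√26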